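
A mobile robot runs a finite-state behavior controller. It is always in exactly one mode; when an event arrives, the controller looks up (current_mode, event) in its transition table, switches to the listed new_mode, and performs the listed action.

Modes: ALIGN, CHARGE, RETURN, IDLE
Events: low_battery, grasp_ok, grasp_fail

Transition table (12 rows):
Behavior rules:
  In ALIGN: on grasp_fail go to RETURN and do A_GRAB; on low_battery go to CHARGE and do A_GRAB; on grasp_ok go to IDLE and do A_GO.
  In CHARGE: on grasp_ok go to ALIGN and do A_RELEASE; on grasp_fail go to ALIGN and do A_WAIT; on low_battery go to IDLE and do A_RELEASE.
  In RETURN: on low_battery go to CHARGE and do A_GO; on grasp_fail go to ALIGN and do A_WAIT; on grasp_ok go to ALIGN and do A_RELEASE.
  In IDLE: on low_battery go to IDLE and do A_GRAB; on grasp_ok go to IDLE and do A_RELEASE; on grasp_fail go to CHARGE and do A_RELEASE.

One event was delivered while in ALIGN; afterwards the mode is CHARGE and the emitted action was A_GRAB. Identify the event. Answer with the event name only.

try low_battery: (ALIGN, low_battery) → (CHARGE, A_GRAB)  ← matches
try grasp_ok: (ALIGN, grasp_ok) → (IDLE, A_GO)
try grasp_fail: (ALIGN, grasp_fail) → (RETURN, A_GRAB)

low_battery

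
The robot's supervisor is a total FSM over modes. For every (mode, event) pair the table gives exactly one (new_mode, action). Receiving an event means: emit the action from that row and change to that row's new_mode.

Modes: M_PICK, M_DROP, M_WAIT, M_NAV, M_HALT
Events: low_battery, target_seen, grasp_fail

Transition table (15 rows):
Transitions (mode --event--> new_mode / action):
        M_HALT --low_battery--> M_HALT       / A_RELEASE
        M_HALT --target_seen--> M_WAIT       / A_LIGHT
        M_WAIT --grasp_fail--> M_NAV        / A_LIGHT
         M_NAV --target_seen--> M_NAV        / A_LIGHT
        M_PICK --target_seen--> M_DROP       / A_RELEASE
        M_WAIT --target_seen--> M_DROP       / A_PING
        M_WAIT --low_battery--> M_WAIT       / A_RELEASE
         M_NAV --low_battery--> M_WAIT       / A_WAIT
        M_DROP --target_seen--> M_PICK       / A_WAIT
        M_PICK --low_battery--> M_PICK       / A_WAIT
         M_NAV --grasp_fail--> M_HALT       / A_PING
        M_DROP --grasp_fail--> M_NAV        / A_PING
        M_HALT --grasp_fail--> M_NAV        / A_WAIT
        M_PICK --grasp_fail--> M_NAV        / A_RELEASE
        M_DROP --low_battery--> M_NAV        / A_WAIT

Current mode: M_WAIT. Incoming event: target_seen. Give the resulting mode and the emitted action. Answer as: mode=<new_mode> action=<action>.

current mode = M_WAIT; filter table to that mode:
  (M_WAIT, grasp_fail) → (M_NAV, A_LIGHT)
  (M_WAIT, target_seen) → (M_DROP, A_PING)  ← event matches
  (M_WAIT, low_battery) → (M_WAIT, A_RELEASE)
event = target_seen selects (M_DROP, A_PING)

mode=M_DROP action=A_PING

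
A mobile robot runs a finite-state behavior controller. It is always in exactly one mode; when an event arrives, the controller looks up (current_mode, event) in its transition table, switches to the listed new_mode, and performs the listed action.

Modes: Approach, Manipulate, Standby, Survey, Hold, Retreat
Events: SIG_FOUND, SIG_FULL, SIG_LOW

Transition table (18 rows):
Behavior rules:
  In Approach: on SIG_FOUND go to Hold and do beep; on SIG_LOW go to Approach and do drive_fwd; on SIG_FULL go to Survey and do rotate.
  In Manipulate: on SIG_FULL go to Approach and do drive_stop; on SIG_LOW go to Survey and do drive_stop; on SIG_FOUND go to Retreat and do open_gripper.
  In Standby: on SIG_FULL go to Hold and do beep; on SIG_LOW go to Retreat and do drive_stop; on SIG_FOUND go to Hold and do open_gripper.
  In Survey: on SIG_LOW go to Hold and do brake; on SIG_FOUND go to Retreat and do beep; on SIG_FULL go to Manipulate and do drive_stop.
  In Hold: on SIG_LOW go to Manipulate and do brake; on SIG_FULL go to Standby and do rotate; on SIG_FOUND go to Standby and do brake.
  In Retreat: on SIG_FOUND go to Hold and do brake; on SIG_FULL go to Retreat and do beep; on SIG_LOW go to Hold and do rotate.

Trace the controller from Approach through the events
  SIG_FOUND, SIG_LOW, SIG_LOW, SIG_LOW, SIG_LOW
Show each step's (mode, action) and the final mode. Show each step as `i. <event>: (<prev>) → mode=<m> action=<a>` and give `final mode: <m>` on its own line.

final mode: Manipulate

1. SIG_FOUND: (Approach) → mode=Hold action=beep
2. SIG_LOW: (Hold) → mode=Manipulate action=brake
3. SIG_LOW: (Manipulate) → mode=Survey action=drive_stop
4. SIG_LOW: (Survey) → mode=Hold action=brake
5. SIG_LOW: (Hold) → mode=Manipulate action=brake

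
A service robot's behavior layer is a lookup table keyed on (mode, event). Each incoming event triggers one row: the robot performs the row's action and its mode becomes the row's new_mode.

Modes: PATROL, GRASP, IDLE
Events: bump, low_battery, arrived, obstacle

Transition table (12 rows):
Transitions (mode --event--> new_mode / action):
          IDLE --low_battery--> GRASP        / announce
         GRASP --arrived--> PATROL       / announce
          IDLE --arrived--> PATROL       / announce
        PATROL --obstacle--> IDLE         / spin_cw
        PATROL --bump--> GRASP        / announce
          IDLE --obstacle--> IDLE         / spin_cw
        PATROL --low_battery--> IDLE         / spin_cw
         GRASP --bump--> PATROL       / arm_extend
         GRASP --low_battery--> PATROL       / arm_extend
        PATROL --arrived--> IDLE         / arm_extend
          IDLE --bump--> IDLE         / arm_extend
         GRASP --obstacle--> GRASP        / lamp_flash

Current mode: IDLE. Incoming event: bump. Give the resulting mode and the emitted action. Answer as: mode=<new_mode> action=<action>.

current mode = IDLE; filter table to that mode:
  (IDLE, low_battery) → (GRASP, announce)
  (IDLE, arrived) → (PATROL, announce)
  (IDLE, obstacle) → (IDLE, spin_cw)
  (IDLE, bump) → (IDLE, arm_extend)  ← event matches
event = bump selects (IDLE, arm_extend)

mode=IDLE action=arm_extend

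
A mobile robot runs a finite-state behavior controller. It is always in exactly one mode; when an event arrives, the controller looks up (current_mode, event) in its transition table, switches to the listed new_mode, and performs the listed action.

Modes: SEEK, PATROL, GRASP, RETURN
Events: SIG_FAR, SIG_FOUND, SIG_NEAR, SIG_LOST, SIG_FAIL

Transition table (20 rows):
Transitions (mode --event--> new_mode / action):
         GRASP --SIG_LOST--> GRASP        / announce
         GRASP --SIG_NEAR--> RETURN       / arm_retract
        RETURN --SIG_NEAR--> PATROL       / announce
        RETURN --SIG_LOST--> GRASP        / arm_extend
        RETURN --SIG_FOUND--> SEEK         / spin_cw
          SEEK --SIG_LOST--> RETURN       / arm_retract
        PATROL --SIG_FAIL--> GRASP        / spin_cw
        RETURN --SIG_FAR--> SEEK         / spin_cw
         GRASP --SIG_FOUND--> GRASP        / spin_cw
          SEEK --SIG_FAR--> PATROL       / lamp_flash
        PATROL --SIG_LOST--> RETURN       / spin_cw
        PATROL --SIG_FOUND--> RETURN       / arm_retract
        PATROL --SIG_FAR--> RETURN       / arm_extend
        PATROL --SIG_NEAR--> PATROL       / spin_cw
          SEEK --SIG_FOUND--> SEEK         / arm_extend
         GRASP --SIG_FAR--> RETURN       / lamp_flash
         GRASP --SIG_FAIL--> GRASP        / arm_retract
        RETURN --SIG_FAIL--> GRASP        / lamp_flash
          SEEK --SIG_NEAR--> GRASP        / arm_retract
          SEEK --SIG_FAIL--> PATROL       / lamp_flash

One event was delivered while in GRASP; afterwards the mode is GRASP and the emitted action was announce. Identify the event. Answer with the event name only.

try SIG_FAR: (GRASP, SIG_FAR) → (RETURN, lamp_flash)
try SIG_FOUND: (GRASP, SIG_FOUND) → (GRASP, spin_cw)
try SIG_NEAR: (GRASP, SIG_NEAR) → (RETURN, arm_retract)
try SIG_LOST: (GRASP, SIG_LOST) → (GRASP, announce)  ← matches
try SIG_FAIL: (GRASP, SIG_FAIL) → (GRASP, arm_retract)

SIG_LOST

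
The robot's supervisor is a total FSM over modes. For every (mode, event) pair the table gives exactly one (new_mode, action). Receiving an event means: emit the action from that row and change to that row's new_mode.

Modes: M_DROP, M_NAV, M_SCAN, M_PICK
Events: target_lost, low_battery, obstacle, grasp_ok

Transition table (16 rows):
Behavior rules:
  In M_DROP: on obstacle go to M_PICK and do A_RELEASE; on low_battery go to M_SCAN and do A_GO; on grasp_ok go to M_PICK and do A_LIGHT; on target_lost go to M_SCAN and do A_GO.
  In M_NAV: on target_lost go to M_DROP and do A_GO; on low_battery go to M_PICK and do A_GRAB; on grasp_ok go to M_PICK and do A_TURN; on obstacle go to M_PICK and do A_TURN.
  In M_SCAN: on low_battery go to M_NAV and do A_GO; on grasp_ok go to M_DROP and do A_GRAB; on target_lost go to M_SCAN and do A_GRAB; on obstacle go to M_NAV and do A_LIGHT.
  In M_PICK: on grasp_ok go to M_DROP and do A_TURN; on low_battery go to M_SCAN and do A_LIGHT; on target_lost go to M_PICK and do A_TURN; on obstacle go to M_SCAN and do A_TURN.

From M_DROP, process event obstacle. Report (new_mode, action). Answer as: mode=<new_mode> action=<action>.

mode=M_PICK action=A_RELEASE

current mode = M_DROP; filter table to that mode:
  (M_DROP, obstacle) → (M_PICK, A_RELEASE)  ← event matches
  (M_DROP, low_battery) → (M_SCAN, A_GO)
  (M_DROP, grasp_ok) → (M_PICK, A_LIGHT)
  (M_DROP, target_lost) → (M_SCAN, A_GO)
event = obstacle selects (M_PICK, A_RELEASE)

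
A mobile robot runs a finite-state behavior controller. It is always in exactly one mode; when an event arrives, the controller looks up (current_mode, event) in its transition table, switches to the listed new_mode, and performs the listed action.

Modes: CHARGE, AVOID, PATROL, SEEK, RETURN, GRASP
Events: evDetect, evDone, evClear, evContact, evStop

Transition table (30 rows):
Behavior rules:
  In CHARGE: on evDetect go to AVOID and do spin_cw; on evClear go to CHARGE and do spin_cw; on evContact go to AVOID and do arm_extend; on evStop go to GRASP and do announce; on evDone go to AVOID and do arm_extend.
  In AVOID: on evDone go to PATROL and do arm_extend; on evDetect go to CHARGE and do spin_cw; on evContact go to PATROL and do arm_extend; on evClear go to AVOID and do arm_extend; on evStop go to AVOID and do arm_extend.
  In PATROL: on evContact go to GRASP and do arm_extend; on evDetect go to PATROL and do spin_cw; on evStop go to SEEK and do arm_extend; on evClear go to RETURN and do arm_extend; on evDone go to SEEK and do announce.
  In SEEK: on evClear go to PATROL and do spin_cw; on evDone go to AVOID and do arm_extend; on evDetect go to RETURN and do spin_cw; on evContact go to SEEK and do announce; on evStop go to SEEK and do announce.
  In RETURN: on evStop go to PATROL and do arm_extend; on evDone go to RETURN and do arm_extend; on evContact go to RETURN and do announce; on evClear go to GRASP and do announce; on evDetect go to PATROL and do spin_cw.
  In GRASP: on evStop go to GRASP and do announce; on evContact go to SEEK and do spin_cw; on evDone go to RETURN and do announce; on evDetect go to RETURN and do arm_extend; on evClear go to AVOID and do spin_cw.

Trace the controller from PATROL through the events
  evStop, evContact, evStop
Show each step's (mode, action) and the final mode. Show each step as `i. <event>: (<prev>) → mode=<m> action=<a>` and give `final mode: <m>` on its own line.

final mode: SEEK

1. evStop: (PATROL) → mode=SEEK action=arm_extend
2. evContact: (SEEK) → mode=SEEK action=announce
3. evStop: (SEEK) → mode=SEEK action=announce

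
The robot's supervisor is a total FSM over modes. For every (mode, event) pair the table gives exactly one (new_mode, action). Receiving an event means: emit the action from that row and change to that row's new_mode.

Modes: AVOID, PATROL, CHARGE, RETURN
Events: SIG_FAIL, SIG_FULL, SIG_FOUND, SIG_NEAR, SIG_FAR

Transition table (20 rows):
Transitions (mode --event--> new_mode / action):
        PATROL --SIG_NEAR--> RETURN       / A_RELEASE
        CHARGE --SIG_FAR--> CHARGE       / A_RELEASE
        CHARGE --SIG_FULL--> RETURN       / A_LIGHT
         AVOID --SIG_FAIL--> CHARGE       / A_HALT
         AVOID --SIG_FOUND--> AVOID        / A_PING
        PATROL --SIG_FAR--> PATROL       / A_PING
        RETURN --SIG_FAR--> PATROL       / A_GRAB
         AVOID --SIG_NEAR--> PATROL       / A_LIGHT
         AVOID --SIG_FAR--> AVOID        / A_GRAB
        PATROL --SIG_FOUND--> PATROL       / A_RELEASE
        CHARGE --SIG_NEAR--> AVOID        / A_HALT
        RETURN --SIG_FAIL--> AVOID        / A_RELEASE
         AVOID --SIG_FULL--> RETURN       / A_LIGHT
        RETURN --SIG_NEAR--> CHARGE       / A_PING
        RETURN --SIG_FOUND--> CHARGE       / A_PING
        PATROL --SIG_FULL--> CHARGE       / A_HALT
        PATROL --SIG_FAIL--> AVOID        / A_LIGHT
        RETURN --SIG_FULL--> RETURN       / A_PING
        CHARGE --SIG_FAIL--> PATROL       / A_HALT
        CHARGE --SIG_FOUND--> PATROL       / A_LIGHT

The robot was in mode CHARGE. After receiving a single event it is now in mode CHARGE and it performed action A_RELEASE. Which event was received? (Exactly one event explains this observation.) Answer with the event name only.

try SIG_FAIL: (CHARGE, SIG_FAIL) → (PATROL, A_HALT)
try SIG_FULL: (CHARGE, SIG_FULL) → (RETURN, A_LIGHT)
try SIG_FOUND: (CHARGE, SIG_FOUND) → (PATROL, A_LIGHT)
try SIG_NEAR: (CHARGE, SIG_NEAR) → (AVOID, A_HALT)
try SIG_FAR: (CHARGE, SIG_FAR) → (CHARGE, A_RELEASE)  ← matches

SIG_FAR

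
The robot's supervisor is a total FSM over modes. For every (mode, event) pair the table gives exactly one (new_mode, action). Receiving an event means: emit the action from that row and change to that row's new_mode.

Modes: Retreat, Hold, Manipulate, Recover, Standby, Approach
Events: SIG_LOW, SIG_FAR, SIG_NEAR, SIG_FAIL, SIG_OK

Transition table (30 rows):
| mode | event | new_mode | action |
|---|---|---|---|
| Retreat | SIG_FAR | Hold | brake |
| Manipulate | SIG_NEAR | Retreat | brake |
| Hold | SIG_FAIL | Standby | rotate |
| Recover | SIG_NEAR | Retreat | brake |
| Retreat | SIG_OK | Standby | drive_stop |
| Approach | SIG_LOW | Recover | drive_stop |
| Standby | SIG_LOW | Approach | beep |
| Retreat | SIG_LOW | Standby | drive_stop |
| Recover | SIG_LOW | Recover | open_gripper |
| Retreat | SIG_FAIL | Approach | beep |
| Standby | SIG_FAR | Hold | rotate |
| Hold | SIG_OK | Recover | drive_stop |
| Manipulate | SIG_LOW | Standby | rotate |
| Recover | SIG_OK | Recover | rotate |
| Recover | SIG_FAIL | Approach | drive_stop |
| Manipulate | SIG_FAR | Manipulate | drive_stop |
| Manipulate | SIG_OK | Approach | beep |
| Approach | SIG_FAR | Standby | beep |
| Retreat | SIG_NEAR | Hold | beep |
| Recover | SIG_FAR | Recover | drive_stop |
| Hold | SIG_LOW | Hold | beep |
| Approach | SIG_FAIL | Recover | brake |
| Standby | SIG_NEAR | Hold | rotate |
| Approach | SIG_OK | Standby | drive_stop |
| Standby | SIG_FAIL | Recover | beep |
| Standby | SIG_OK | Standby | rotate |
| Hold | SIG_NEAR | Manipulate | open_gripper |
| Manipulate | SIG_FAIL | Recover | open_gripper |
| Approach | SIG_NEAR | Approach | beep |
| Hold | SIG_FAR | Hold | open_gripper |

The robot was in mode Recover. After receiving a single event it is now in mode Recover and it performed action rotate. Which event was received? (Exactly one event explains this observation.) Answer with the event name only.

try SIG_LOW: (Recover, SIG_LOW) → (Recover, open_gripper)
try SIG_FAR: (Recover, SIG_FAR) → (Recover, drive_stop)
try SIG_NEAR: (Recover, SIG_NEAR) → (Retreat, brake)
try SIG_FAIL: (Recover, SIG_FAIL) → (Approach, drive_stop)
try SIG_OK: (Recover, SIG_OK) → (Recover, rotate)  ← matches

SIG_OK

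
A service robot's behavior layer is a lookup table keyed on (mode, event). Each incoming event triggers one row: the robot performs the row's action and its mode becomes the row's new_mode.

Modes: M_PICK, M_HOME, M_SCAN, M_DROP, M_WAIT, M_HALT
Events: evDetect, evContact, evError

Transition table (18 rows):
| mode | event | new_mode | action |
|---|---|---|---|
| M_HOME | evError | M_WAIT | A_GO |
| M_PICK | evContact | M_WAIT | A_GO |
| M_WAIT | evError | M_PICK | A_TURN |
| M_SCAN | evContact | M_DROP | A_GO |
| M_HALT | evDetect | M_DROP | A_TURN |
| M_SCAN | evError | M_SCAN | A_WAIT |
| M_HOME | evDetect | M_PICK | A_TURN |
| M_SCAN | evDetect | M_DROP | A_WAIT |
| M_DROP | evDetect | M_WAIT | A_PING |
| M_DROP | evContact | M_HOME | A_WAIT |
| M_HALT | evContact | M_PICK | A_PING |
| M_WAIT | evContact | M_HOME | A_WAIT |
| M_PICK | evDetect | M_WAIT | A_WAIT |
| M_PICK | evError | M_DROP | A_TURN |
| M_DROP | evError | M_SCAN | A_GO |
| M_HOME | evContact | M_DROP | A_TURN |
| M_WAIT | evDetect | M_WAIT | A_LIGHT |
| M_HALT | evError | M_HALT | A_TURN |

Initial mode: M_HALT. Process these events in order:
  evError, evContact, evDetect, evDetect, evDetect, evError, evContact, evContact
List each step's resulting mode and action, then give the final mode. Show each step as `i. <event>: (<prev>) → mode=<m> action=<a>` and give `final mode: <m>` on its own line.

1. evError: (M_HALT) → mode=M_HALT action=A_TURN
2. evContact: (M_HALT) → mode=M_PICK action=A_PING
3. evDetect: (M_PICK) → mode=M_WAIT action=A_WAIT
4. evDetect: (M_WAIT) → mode=M_WAIT action=A_LIGHT
5. evDetect: (M_WAIT) → mode=M_WAIT action=A_LIGHT
6. evError: (M_WAIT) → mode=M_PICK action=A_TURN
7. evContact: (M_PICK) → mode=M_WAIT action=A_GO
8. evContact: (M_WAIT) → mode=M_HOME action=A_WAIT

final mode: M_HOME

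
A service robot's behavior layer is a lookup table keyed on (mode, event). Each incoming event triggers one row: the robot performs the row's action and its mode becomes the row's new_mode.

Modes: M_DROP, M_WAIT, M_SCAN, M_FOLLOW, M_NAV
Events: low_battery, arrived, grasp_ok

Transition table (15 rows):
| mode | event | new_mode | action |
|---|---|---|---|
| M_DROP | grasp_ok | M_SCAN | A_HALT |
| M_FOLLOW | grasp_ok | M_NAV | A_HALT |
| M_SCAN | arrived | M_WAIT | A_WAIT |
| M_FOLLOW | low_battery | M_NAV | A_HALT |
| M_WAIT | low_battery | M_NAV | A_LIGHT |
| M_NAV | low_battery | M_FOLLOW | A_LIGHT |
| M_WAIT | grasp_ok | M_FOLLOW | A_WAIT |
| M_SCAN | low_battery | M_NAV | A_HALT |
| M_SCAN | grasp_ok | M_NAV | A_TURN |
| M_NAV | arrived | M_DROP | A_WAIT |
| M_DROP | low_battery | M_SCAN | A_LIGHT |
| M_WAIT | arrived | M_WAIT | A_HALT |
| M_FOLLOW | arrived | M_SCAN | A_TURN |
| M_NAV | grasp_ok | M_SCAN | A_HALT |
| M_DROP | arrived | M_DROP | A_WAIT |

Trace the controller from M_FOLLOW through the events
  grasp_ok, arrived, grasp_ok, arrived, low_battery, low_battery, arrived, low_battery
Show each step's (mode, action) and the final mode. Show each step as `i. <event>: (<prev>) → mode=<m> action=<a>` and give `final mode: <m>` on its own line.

1. grasp_ok: (M_FOLLOW) → mode=M_NAV action=A_HALT
2. arrived: (M_NAV) → mode=M_DROP action=A_WAIT
3. grasp_ok: (M_DROP) → mode=M_SCAN action=A_HALT
4. arrived: (M_SCAN) → mode=M_WAIT action=A_WAIT
5. low_battery: (M_WAIT) → mode=M_NAV action=A_LIGHT
6. low_battery: (M_NAV) → mode=M_FOLLOW action=A_LIGHT
7. arrived: (M_FOLLOW) → mode=M_SCAN action=A_TURN
8. low_battery: (M_SCAN) → mode=M_NAV action=A_HALT

final mode: M_NAV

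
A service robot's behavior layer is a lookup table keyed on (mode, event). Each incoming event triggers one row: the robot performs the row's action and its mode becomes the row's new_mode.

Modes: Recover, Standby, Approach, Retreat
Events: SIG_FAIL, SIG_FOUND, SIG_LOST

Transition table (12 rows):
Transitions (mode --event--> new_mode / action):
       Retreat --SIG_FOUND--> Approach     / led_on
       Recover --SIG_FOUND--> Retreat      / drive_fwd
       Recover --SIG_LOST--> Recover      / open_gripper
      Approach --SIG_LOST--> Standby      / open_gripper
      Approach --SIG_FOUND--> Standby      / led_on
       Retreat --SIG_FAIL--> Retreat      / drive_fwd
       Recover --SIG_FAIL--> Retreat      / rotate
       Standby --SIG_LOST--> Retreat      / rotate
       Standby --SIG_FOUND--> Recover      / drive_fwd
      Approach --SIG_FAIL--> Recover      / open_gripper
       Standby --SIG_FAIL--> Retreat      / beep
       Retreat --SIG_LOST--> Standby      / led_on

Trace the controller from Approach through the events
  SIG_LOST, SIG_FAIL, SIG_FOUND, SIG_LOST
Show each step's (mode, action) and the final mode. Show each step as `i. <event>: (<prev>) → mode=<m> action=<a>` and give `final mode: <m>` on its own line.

final mode: Standby

1. SIG_LOST: (Approach) → mode=Standby action=open_gripper
2. SIG_FAIL: (Standby) → mode=Retreat action=beep
3. SIG_FOUND: (Retreat) → mode=Approach action=led_on
4. SIG_LOST: (Approach) → mode=Standby action=open_gripper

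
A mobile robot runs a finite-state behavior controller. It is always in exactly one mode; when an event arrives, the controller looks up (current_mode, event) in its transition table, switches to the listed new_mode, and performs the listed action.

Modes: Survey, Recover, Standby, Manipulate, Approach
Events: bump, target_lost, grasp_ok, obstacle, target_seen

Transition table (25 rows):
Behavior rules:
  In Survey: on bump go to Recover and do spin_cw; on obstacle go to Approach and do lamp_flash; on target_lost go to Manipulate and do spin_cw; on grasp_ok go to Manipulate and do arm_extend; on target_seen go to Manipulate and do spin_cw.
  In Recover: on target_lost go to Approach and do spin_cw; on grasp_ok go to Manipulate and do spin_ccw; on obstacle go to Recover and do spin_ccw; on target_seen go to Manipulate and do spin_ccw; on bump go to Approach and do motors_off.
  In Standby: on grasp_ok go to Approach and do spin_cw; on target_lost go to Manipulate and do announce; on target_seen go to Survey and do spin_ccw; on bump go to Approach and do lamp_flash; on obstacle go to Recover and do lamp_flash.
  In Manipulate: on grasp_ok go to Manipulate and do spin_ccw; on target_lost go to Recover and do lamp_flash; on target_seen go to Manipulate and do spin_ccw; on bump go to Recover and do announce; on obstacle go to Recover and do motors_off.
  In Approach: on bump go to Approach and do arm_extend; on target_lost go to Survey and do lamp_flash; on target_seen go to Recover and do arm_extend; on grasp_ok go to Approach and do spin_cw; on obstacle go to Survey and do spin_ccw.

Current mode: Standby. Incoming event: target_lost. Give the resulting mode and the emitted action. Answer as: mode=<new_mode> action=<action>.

mode=Manipulate action=announce

current mode = Standby; filter table to that mode:
  (Standby, grasp_ok) → (Approach, spin_cw)
  (Standby, target_lost) → (Manipulate, announce)  ← event matches
  (Standby, target_seen) → (Survey, spin_ccw)
  (Standby, bump) → (Approach, lamp_flash)
  (Standby, obstacle) → (Recover, lamp_flash)
event = target_lost selects (Manipulate, announce)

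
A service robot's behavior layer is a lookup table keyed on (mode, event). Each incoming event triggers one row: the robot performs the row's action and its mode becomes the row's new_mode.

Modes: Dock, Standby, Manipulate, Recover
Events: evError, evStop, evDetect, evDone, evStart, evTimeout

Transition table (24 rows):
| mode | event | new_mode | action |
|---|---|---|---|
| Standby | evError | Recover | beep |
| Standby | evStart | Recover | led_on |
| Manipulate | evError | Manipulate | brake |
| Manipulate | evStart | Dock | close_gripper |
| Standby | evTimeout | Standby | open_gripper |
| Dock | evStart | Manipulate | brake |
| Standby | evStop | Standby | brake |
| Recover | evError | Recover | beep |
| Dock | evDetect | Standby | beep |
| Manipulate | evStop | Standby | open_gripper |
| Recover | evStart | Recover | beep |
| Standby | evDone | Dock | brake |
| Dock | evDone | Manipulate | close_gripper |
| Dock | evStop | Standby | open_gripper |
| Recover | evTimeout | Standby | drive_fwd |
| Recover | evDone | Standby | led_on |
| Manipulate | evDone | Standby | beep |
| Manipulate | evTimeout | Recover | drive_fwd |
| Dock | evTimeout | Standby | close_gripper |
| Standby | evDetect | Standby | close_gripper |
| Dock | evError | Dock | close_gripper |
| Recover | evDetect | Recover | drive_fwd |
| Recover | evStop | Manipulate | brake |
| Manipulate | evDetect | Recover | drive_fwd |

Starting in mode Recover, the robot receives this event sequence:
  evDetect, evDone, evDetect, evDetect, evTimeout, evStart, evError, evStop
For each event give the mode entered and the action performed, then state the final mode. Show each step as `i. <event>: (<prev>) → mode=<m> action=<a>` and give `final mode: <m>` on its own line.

1. evDetect: (Recover) → mode=Recover action=drive_fwd
2. evDone: (Recover) → mode=Standby action=led_on
3. evDetect: (Standby) → mode=Standby action=close_gripper
4. evDetect: (Standby) → mode=Standby action=close_gripper
5. evTimeout: (Standby) → mode=Standby action=open_gripper
6. evStart: (Standby) → mode=Recover action=led_on
7. evError: (Recover) → mode=Recover action=beep
8. evStop: (Recover) → mode=Manipulate action=brake

final mode: Manipulate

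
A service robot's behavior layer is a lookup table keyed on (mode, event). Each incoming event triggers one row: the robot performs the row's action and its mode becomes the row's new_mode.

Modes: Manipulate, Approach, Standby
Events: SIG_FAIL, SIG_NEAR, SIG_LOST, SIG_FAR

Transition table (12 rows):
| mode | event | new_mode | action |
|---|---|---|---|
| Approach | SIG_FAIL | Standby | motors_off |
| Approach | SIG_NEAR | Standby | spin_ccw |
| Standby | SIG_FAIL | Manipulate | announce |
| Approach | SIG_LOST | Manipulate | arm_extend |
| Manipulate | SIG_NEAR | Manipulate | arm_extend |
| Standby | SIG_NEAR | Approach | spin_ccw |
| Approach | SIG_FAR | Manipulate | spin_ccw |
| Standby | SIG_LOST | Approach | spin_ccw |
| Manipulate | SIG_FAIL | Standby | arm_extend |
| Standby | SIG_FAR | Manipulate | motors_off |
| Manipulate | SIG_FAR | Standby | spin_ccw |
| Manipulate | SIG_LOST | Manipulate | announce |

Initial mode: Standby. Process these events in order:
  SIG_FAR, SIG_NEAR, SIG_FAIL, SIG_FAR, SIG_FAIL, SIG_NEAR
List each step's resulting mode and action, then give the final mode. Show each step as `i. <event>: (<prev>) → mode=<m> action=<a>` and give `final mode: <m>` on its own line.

1. SIG_FAR: (Standby) → mode=Manipulate action=motors_off
2. SIG_NEAR: (Manipulate) → mode=Manipulate action=arm_extend
3. SIG_FAIL: (Manipulate) → mode=Standby action=arm_extend
4. SIG_FAR: (Standby) → mode=Manipulate action=motors_off
5. SIG_FAIL: (Manipulate) → mode=Standby action=arm_extend
6. SIG_NEAR: (Standby) → mode=Approach action=spin_ccw

final mode: Approach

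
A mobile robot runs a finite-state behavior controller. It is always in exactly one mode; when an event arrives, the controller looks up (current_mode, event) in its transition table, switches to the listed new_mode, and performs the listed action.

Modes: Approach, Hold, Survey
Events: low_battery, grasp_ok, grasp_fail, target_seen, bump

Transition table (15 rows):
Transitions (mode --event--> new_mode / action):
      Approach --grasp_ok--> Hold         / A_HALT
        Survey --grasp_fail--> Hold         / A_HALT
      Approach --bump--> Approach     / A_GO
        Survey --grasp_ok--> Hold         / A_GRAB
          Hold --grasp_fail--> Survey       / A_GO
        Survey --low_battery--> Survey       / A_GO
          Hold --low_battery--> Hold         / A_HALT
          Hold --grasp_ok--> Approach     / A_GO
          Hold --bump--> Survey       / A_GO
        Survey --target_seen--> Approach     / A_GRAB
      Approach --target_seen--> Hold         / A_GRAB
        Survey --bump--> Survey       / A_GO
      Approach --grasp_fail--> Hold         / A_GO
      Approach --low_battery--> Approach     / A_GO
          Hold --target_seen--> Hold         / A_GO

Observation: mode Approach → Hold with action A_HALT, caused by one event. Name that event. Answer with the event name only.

grasp_ok

try low_battery: (Approach, low_battery) → (Approach, A_GO)
try grasp_ok: (Approach, grasp_ok) → (Hold, A_HALT)  ← matches
try grasp_fail: (Approach, grasp_fail) → (Hold, A_GO)
try target_seen: (Approach, target_seen) → (Hold, A_GRAB)
try bump: (Approach, bump) → (Approach, A_GO)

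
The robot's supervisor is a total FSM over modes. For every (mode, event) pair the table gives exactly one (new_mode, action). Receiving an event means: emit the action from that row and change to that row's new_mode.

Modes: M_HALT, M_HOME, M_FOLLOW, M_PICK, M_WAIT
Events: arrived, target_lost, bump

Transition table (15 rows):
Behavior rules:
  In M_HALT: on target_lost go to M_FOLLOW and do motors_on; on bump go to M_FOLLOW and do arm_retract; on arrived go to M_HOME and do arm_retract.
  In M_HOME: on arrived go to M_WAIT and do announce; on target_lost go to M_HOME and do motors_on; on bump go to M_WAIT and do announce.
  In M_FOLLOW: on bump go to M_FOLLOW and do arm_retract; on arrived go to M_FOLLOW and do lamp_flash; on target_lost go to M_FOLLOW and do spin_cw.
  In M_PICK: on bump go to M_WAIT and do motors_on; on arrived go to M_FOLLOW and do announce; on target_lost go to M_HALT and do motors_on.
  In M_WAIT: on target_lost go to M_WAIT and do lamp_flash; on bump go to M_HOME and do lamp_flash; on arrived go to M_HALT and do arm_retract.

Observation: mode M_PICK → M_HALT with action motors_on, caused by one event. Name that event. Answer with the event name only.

target_lost

try arrived: (M_PICK, arrived) → (M_FOLLOW, announce)
try target_lost: (M_PICK, target_lost) → (M_HALT, motors_on)  ← matches
try bump: (M_PICK, bump) → (M_WAIT, motors_on)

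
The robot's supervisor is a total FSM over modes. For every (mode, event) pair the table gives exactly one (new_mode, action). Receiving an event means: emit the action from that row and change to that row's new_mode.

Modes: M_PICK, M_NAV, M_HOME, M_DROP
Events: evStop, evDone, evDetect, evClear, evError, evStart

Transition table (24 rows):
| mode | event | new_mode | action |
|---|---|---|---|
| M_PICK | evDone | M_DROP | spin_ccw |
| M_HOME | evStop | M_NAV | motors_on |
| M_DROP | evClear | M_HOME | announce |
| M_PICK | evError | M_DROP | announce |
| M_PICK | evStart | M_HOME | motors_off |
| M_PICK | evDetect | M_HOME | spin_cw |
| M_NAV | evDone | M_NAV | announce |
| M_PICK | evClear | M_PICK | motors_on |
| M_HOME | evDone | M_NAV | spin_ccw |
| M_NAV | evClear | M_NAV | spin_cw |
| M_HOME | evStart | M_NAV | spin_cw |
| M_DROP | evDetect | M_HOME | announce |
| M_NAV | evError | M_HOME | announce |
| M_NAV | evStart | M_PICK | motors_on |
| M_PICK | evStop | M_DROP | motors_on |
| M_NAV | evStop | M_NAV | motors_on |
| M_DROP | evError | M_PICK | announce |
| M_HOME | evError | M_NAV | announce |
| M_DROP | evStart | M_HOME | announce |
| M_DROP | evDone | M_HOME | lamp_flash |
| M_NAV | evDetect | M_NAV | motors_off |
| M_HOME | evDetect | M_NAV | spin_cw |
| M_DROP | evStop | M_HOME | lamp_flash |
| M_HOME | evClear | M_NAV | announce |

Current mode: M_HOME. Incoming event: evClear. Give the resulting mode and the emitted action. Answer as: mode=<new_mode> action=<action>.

current mode = M_HOME; filter table to that mode:
  (M_HOME, evStop) → (M_NAV, motors_on)
  (M_HOME, evDone) → (M_NAV, spin_ccw)
  (M_HOME, evStart) → (M_NAV, spin_cw)
  (M_HOME, evError) → (M_NAV, announce)
  (M_HOME, evDetect) → (M_NAV, spin_cw)
  (M_HOME, evClear) → (M_NAV, announce)  ← event matches
event = evClear selects (M_NAV, announce)

mode=M_NAV action=announce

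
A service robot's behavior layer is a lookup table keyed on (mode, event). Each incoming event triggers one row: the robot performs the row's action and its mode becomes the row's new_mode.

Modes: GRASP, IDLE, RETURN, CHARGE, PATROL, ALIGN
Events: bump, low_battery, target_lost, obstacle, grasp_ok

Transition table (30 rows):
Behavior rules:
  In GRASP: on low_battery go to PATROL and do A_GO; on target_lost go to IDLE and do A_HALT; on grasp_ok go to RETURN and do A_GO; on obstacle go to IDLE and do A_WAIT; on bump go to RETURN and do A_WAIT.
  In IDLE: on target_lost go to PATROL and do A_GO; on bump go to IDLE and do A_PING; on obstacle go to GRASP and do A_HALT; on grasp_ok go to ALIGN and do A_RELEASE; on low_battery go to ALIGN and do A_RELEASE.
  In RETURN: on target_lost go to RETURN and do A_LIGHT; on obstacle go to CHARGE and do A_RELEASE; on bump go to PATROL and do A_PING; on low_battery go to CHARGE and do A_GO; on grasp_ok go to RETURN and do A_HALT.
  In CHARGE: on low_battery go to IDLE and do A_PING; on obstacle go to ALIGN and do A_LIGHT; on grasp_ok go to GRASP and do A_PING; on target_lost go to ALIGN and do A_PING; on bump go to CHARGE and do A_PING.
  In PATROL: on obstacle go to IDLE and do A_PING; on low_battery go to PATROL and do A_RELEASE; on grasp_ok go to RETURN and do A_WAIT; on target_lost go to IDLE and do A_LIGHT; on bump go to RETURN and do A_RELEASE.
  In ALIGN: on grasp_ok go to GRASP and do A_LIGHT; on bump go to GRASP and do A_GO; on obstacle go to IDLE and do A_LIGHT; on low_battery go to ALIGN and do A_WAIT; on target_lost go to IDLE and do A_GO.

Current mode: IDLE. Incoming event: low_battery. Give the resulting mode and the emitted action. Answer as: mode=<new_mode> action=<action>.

mode=ALIGN action=A_RELEASE

current mode = IDLE; filter table to that mode:
  (IDLE, target_lost) → (PATROL, A_GO)
  (IDLE, bump) → (IDLE, A_PING)
  (IDLE, obstacle) → (GRASP, A_HALT)
  (IDLE, grasp_ok) → (ALIGN, A_RELEASE)
  (IDLE, low_battery) → (ALIGN, A_RELEASE)  ← event matches
event = low_battery selects (ALIGN, A_RELEASE)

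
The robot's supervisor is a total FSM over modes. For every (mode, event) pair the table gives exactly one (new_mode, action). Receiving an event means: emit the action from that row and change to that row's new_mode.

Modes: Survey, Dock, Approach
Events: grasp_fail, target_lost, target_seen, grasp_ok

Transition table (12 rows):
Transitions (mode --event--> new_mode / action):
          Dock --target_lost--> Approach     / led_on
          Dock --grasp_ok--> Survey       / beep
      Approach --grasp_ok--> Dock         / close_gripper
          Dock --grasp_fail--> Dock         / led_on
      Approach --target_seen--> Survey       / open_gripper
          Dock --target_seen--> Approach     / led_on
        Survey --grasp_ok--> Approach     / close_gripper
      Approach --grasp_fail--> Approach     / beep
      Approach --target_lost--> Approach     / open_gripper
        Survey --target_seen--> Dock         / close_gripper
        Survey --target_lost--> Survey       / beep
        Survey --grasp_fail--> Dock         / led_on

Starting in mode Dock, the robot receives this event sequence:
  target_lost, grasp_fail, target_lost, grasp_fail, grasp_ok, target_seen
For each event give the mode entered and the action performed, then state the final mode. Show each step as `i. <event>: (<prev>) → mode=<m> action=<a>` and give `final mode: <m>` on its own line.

final mode: Approach

1. target_lost: (Dock) → mode=Approach action=led_on
2. grasp_fail: (Approach) → mode=Approach action=beep
3. target_lost: (Approach) → mode=Approach action=open_gripper
4. grasp_fail: (Approach) → mode=Approach action=beep
5. grasp_ok: (Approach) → mode=Dock action=close_gripper
6. target_seen: (Dock) → mode=Approach action=led_on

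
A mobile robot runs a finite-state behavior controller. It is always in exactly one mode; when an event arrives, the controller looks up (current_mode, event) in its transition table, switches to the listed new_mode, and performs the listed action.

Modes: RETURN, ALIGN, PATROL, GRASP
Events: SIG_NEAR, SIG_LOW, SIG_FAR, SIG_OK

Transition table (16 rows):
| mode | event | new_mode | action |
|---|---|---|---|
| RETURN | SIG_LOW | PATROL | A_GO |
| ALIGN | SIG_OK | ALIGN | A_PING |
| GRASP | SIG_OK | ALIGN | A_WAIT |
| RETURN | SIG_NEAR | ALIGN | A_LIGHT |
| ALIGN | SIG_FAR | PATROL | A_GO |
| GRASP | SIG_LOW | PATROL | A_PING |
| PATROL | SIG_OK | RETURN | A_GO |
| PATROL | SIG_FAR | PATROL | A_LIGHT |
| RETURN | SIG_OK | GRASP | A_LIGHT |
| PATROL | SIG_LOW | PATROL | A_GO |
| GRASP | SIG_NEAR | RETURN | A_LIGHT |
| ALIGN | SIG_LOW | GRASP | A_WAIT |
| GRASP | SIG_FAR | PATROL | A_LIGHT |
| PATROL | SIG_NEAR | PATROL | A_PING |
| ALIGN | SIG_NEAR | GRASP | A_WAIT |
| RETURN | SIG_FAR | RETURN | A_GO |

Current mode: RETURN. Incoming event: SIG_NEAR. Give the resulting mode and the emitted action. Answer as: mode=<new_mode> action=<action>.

current mode = RETURN; filter table to that mode:
  (RETURN, SIG_LOW) → (PATROL, A_GO)
  (RETURN, SIG_NEAR) → (ALIGN, A_LIGHT)  ← event matches
  (RETURN, SIG_OK) → (GRASP, A_LIGHT)
  (RETURN, SIG_FAR) → (RETURN, A_GO)
event = SIG_NEAR selects (ALIGN, A_LIGHT)

mode=ALIGN action=A_LIGHT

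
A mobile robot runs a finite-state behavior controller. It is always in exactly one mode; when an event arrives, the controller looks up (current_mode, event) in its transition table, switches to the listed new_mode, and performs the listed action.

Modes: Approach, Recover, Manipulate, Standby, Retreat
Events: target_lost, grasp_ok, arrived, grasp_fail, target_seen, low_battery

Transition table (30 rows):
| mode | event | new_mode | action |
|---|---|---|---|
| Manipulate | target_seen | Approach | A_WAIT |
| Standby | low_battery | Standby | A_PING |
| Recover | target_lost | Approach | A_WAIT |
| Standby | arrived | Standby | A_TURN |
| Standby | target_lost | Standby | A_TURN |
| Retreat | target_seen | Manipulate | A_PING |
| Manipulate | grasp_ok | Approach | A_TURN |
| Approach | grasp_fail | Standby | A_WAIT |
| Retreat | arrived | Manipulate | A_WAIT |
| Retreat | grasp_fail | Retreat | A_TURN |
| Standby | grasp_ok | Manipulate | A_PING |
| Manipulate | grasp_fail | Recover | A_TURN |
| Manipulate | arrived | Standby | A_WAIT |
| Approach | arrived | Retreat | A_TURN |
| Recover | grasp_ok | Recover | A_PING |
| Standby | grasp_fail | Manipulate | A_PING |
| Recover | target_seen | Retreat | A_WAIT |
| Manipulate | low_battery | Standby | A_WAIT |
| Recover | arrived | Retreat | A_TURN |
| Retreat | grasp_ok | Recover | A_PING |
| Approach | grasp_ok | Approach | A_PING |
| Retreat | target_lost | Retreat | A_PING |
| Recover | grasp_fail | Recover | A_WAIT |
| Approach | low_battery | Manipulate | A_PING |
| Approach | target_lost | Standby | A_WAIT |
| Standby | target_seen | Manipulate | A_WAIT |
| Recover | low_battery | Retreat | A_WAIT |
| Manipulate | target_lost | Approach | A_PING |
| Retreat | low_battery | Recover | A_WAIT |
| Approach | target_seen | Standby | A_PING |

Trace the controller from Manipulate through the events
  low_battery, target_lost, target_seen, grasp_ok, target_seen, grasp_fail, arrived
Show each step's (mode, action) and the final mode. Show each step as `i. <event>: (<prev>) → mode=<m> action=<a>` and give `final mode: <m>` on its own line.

1. low_battery: (Manipulate) → mode=Standby action=A_WAIT
2. target_lost: (Standby) → mode=Standby action=A_TURN
3. target_seen: (Standby) → mode=Manipulate action=A_WAIT
4. grasp_ok: (Manipulate) → mode=Approach action=A_TURN
5. target_seen: (Approach) → mode=Standby action=A_PING
6. grasp_fail: (Standby) → mode=Manipulate action=A_PING
7. arrived: (Manipulate) → mode=Standby action=A_WAIT

final mode: Standby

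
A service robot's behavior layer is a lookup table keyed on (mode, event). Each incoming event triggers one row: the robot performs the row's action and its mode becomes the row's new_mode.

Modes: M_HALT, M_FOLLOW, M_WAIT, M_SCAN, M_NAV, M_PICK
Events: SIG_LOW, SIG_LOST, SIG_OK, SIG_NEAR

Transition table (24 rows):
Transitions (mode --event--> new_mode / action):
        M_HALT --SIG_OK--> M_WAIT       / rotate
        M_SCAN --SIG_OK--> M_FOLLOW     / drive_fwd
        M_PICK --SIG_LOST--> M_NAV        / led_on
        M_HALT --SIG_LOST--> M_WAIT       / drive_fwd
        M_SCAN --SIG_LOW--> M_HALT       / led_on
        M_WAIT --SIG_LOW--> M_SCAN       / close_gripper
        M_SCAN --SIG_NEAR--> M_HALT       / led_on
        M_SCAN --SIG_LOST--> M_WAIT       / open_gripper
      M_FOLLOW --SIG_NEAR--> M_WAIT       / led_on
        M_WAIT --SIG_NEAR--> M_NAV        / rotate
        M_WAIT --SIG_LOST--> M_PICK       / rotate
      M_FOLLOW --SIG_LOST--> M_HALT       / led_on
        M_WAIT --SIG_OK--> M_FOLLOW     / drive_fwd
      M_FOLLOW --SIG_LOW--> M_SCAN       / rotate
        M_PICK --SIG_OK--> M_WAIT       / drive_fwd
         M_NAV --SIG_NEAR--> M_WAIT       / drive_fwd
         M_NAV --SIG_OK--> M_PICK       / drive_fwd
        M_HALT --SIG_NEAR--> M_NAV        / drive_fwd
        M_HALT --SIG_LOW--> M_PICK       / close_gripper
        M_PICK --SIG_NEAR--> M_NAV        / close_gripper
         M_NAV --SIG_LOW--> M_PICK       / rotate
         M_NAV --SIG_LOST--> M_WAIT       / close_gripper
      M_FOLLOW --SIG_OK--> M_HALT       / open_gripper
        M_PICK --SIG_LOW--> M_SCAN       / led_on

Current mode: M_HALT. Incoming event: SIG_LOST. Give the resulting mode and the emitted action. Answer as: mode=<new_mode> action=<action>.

current mode = M_HALT; filter table to that mode:
  (M_HALT, SIG_OK) → (M_WAIT, rotate)
  (M_HALT, SIG_LOST) → (M_WAIT, drive_fwd)  ← event matches
  (M_HALT, SIG_NEAR) → (M_NAV, drive_fwd)
  (M_HALT, SIG_LOW) → (M_PICK, close_gripper)
event = SIG_LOST selects (M_WAIT, drive_fwd)

mode=M_WAIT action=drive_fwd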